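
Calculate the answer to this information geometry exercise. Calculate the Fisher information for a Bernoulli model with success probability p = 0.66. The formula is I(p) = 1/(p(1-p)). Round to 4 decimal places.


For Bernoulli(p), Fisher information is I(p) = 1/(p*(1-p)).
p = 0.66, 1-p = 0.34.
p*(1-p) = 0.2244.
I(p) = 1/0.2244 = 4.4563

4.4563


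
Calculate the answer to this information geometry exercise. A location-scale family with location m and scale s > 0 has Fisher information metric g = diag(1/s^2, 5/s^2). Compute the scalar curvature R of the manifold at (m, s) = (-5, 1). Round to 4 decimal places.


The metric has the form g = (A dm^2 + B ds^2)/s^2 with A = 1, B = 5.
Substitute u = sqrt(A/B)*m: g = B*(du^2 + ds^2)/s^2, i.e. B times the
Poincare upper half-plane metric, which has constant Gaussian curvature -1.
Scaling a 2D metric by a constant c divides the Gaussian curvature by c,
so K = -1/B = -1/(5) = -0.2000 everywhere (the point (m, s) = (-5, 1) is irrelevant:
the curvature is constant).
Scalar curvature in dimension 2: R = 2K = -2/(5) = -0.4000.

-0.4000


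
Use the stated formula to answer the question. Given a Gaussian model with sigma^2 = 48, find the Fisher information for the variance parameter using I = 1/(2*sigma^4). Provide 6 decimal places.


Fisher information for variance: I(sigma^2) = 1/(2*sigma^4).
sigma^2 = 48, so sigma^4 = 2304.
I = 1/(2*2304) = 1/4608 = 0.000217

0.000217


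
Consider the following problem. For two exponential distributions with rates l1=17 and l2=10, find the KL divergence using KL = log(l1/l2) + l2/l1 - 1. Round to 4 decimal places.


KL divergence for exponential family:
KL = log(l1/l2) + l2/l1 - 1.
log(17/10) = 0.530628.
10/17 = 0.588235.
KL = 0.530628 + 0.588235 - 1 = 0.1189

0.1189


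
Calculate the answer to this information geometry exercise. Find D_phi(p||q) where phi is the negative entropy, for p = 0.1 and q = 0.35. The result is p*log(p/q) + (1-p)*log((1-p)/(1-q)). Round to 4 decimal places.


Bregman divergence with negative entropy generator:
D = p*log(p/q) + (1-p)*log((1-p)/(1-q)).
p = 0.1, q = 0.35.
p*log(p/q) = 0.1*log(0.1/0.35) = -0.125276.
(1-p)*log((1-p)/(1-q)) = 0.9*log(0.9/0.65) = 0.29288.
D = -0.125276 + 0.29288 = 0.1676

0.1676


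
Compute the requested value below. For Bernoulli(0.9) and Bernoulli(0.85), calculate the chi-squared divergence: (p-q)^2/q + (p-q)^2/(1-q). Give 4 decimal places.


Chi-squared divergence between Bernoulli distributions:
chi^2 = (p-q)^2/q + (p-q)^2/(1-q).
p = 0.9, q = 0.85, p-q = 0.05.
(p-q)^2 = 0.0025.
term1 = 0.0025/0.85 = 0.002941.
term2 = 0.0025/0.15 = 0.016667.
chi^2 = 0.002941 + 0.016667 = 0.0196

0.0196


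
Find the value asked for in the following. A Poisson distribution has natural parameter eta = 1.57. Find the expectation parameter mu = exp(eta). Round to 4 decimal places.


Expectation parameter for Poisson exponential family:
mu = exp(eta).
eta = 1.57.
mu = exp(1.57) = 4.8066

4.8066


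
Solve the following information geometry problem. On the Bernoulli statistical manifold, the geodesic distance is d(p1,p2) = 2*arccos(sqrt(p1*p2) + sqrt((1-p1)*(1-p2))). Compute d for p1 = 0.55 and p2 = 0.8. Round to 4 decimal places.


Geodesic distance on Bernoulli manifold:
d(p1,p2) = 2*arccos(sqrt(p1*p2) + sqrt((1-p1)*(1-p2))).
sqrt(p1*p2) = sqrt(0.55*0.8) = 0.663325.
sqrt((1-p1)*(1-p2)) = sqrt(0.45*0.2) = 0.3.
arg = 0.663325 + 0.3 = 0.963325.
d = 2*arccos(0.963325) = 0.5433

0.5433


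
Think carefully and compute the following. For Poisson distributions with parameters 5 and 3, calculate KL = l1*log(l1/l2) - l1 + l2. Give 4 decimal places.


KL divergence for Poisson:
KL = l1*log(l1/l2) - l1 + l2.
l1 = 5, l2 = 3.
log(5/3) = 0.510826.
l1*log(l1/l2) = 5 * 0.510826 = 2.554128.
KL = 2.554128 - 5 + 3 = 0.5541

0.5541


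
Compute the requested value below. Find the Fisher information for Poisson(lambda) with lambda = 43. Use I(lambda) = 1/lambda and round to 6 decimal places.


Fisher information for Poisson: I(lambda) = 1/lambda.
lambda = 43.
I(lambda) = 1/43 = 0.023256

0.023256


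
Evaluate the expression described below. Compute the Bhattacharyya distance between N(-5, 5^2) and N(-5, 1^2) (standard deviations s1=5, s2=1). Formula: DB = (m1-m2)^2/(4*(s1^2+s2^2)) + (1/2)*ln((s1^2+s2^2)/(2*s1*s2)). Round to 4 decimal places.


Bhattacharyya distance between two Gaussians:
DB = (m1-m2)^2/(4*(s1^2+s2^2)) + (1/2)*ln((s1^2+s2^2)/(2*s1*s2)).
(m1-m2)^2 = (0)^2 = 0.
s1^2+s2^2 = 25 + 1 = 26.
term1 = 0/104 = 0.0.
term2 = 0.5*ln(26/10.0) = 0.477756.
DB = 0.0 + 0.477756 = 0.4778

0.4778


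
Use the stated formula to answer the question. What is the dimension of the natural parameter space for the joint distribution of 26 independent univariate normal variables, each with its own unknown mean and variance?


Exponential family dimension calculation:
Each univariate normal has two natural parameters (mu/sigma^2 and -1/(2 sigma^2)).
With 26 independent components, dim = 2 * 26 = 52.

52


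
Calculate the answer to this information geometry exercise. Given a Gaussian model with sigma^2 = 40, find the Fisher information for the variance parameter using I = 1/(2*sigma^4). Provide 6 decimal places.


Fisher information for variance: I(sigma^2) = 1/(2*sigma^4).
sigma^2 = 40, so sigma^4 = 1600.
I = 1/(2*1600) = 1/3200 = 0.000313

0.000313


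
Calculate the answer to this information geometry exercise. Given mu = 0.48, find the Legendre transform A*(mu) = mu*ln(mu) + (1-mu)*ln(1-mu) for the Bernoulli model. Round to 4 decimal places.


Legendre transform for Bernoulli:
A*(mu) = mu*log(mu) + (1-mu)*log(1-mu).
mu = 0.48, 1-mu = 0.52.
mu*log(mu) = 0.48*log(0.48) = -0.352305.
(1-mu)*log(1-mu) = 0.52*log(0.52) = -0.340042.
A* = -0.352305 + -0.340042 = -0.6923

-0.6923


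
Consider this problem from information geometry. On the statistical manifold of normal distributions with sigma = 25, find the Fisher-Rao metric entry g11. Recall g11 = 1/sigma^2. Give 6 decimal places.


For the 2-parameter normal family, the Fisher metric has:
  g11 = 1/sigma^2, g22 = 2/sigma^2.
sigma = 25, sigma^2 = 625.
g11 = 0.001600

0.001600


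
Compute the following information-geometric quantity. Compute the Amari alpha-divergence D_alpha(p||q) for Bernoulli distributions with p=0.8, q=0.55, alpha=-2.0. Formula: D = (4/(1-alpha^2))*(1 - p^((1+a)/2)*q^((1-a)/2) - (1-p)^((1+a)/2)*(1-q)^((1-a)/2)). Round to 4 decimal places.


Amari alpha-divergence:
D = (4/(1-alpha^2))*(1 - p^((1+a)/2)*q^((1-a)/2) - (1-p)^((1+a)/2)*(1-q)^((1-a)/2)).
alpha = -2.0, p = 0.8, q = 0.55.
e1 = (1+alpha)/2 = -0.5, e2 = (1-alpha)/2 = 1.5.
t1 = p^e1 * q^e2 = 0.8^-0.5 * 0.55^1.5 = 0.456036.
t2 = (1-p)^e1 * (1-q)^e2 = 0.2^-0.5 * 0.45^1.5 = 0.675.
4/(1-alpha^2) = -1.333333.
D = -1.333333*(1 - 0.456036 - 0.675) = 0.1747

0.1747


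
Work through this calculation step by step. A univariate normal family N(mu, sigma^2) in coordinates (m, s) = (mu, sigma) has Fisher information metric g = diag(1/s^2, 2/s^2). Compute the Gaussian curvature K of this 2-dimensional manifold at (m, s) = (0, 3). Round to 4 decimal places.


The metric has the form g = (A dm^2 + B ds^2)/s^2 with A = 1, B = 2.
Substitute u = sqrt(A/B)*m: g = B*(du^2 + ds^2)/s^2, i.e. B times the
Poincare upper half-plane metric, which has constant Gaussian curvature -1.
Scaling a 2D metric by a constant c divides the Gaussian curvature by c,
so K = -1/B = -1/(2) = -0.5000 everywhere (the point (m, s) = (0, 3) is irrelevant:
the curvature is constant).
The requested Gaussian curvature is K = -0.5000.

-0.5000


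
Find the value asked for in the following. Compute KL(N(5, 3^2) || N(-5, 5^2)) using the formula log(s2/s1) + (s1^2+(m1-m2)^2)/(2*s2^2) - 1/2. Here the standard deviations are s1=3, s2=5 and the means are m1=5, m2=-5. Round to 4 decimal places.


KL divergence between normal distributions:
KL = log(s2/s1) + (s1^2 + (m1-m2)^2)/(2*s2^2) - 1/2.
log(5/3) = 0.510826.
(3^2 + (5--5)^2)/(2*5^2) = (9 + 100)/50 = 2.18.
KL = 0.510826 + 2.18 - 0.5 = 2.1908

2.1908


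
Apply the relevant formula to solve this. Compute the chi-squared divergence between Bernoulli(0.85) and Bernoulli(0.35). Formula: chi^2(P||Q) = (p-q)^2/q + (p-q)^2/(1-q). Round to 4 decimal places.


Chi-squared divergence between Bernoulli distributions:
chi^2 = (p-q)^2/q + (p-q)^2/(1-q).
p = 0.85, q = 0.35, p-q = 0.5.
(p-q)^2 = 0.25.
term1 = 0.25/0.35 = 0.714286.
term2 = 0.25/0.65 = 0.384615.
chi^2 = 0.714286 + 0.384615 = 1.0989

1.0989


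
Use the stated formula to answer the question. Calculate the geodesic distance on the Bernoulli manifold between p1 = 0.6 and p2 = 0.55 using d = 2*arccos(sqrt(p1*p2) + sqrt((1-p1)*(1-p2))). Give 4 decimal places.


Geodesic distance on Bernoulli manifold:
d(p1,p2) = 2*arccos(sqrt(p1*p2) + sqrt((1-p1)*(1-p2))).
sqrt(p1*p2) = sqrt(0.6*0.55) = 0.574456.
sqrt((1-p1)*(1-p2)) = sqrt(0.4*0.45) = 0.424264.
arg = 0.574456 + 0.424264 = 0.99872.
d = 2*arccos(0.99872) = 0.1012

0.1012


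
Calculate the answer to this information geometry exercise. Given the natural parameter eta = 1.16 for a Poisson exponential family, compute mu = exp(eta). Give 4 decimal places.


Expectation parameter for Poisson exponential family:
mu = exp(eta).
eta = 1.16.
mu = exp(1.16) = 3.1899

3.1899


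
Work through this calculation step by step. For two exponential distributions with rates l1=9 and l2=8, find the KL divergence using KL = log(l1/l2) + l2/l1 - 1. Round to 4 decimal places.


KL divergence for exponential family:
KL = log(l1/l2) + l2/l1 - 1.
log(9/8) = 0.117783.
8/9 = 0.888889.
KL = 0.117783 + 0.888889 - 1 = 0.0067

0.0067


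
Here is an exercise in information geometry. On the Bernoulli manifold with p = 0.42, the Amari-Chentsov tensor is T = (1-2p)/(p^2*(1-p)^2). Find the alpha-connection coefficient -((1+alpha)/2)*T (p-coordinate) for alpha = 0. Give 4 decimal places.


Skewness (Amari-Chentsov) tensor: T = (1-2p)/(p^2*(1-p)^2).
p = 0.42, 1-2p = 0.16, p^2 = 0.1764, (1-p)^2 = 0.3364.
T = 0.16/(0.1764 * 0.3364) = 2.696283.
In the p-coordinate, Gamma^(alpha) = Gamma^(0) - (alpha/2)*T with Gamma^(0) = (1/2)*g'(p) = -T/2,
so Gamma^(alpha) = -((1+alpha)/2)*T.
alpha = 0, -(1+alpha)/2 = -0.5.
Gamma = -0.5 * 2.696283 = -1.3481

-1.3481


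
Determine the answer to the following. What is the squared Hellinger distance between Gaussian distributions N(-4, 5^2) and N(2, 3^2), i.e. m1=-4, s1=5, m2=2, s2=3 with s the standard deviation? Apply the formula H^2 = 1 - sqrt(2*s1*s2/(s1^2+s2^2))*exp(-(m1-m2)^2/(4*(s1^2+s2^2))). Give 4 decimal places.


Squared Hellinger distance for Gaussians:
H^2 = 1 - sqrt(2*s1*s2/(s1^2+s2^2)) * exp(-(m1-m2)^2/(4*(s1^2+s2^2))).
s1^2 = 25, s2^2 = 9, s1^2+s2^2 = 34.
sqrt(2*5*3/(34)) = 0.939336.
(m1-m2)^2 = (-6)^2 = 36.
exp(-36/(4*34)) = exp(-0.264706) = 0.767432.
H^2 = 1 - 0.939336*0.767432 = 0.2791

0.2791


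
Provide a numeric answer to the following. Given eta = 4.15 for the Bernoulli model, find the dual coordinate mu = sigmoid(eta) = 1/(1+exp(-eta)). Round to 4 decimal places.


Dual coordinate (expectation parameter) for Bernoulli:
mu = 1/(1+exp(-eta)).
eta = 4.15.
exp(-eta) = exp(-4.15) = 0.015764.
mu = 1/(1+0.015764) = 0.9845

0.9845


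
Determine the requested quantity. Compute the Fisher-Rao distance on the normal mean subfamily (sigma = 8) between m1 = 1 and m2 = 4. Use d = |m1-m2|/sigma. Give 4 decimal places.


On the fixed-variance normal subfamily, geodesic distance = |m1-m2|/sigma.
|1 - 4| = 3.
sigma = 8.
d = 3/8 = 0.3750

0.3750


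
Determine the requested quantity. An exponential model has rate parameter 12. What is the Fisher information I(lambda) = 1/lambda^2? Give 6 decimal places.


Fisher information for exponential: I(lambda) = 1/lambda^2.
lambda = 12, lambda^2 = 144.
I = 1/144 = 0.006944

0.006944


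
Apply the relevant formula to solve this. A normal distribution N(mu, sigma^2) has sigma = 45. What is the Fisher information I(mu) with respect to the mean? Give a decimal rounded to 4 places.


The Fisher information for the mean of a normal distribution is I(mu) = 1/sigma^2.
sigma = 45, so sigma^2 = 2025.
I(mu) = 1/2025 = 0.0005

0.0005


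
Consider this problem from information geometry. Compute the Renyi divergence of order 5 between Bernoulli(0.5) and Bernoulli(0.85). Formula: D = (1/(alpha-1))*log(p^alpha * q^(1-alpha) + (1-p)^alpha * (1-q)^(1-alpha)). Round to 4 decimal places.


Renyi divergence of order alpha between Bernoulli distributions:
D = (1/(alpha-1))*log(p^alpha * q^(1-alpha) + (1-p)^alpha * (1-q)^(1-alpha)).
alpha = 5, p = 0.5, q = 0.85.
p^alpha * q^(1-alpha) = 0.5^5 * 0.85^-4 = 0.059865.
(1-p)^alpha * (1-q)^(1-alpha) = 0.5^5 * 0.15^-4 = 61.728395.
sum = 0.059865 + 61.728395 = 61.78826.
D = (1/4)*log(61.78826) = 1.0309

1.0309


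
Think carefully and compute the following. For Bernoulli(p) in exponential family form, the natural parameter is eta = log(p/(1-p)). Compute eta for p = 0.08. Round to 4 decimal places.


Natural parameter for Bernoulli: eta = log(p/(1-p)).
p = 0.08, 1-p = 0.92.
p/(1-p) = 0.086957.
eta = log(0.086957) = -2.4423

-2.4423


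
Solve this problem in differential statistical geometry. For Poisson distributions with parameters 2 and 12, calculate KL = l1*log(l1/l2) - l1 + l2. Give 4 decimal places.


KL divergence for Poisson:
KL = l1*log(l1/l2) - l1 + l2.
l1 = 2, l2 = 12.
log(2/12) = -1.791759.
l1*log(l1/l2) = 2 * -1.791759 = -3.583519.
KL = -3.583519 - 2 + 12 = 6.4165

6.4165


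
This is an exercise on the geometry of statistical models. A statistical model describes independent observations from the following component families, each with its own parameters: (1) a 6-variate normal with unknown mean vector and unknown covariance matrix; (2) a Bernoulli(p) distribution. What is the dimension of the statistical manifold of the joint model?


The dimension of a statistical manifold equals the number of free
(independent) real parameters of the model. For a product of independent
blocks the parameter counts add.
- 6-variate normal: 6 (mean) + 6*7/2 = 21 (symmetric covariance) = 27.
- Bernoulli (p): 1.
Total = 27 + 1 = 28.
Dimension = 28

28


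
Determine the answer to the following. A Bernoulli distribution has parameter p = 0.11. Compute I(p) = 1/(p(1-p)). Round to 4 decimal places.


For Bernoulli(p), Fisher information is I(p) = 1/(p*(1-p)).
p = 0.11, 1-p = 0.89.
p*(1-p) = 0.0979.
I(p) = 1/0.0979 = 10.2145

10.2145


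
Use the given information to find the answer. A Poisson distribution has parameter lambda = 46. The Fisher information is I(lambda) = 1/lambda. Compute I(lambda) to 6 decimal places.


Fisher information for Poisson: I(lambda) = 1/lambda.
lambda = 46.
I(lambda) = 1/46 = 0.021739

0.021739


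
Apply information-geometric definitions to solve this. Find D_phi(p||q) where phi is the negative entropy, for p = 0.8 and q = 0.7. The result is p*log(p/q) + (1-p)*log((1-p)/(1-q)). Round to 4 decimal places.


Bregman divergence with negative entropy generator:
D = p*log(p/q) + (1-p)*log((1-p)/(1-q)).
p = 0.8, q = 0.7.
p*log(p/q) = 0.8*log(0.8/0.7) = 0.106825.
(1-p)*log((1-p)/(1-q)) = 0.2*log(0.2/0.3) = -0.081093.
D = 0.106825 + -0.081093 = 0.0257

0.0257


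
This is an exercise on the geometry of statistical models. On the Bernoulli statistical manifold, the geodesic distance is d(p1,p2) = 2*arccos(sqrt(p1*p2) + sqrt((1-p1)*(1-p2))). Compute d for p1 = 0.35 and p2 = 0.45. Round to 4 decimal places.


Geodesic distance on Bernoulli manifold:
d(p1,p2) = 2*arccos(sqrt(p1*p2) + sqrt((1-p1)*(1-p2))).
sqrt(p1*p2) = sqrt(0.35*0.45) = 0.396863.
sqrt((1-p1)*(1-p2)) = sqrt(0.65*0.55) = 0.597913.
arg = 0.396863 + 0.597913 = 0.994776.
d = 2*arccos(0.994776) = 0.2045

0.2045


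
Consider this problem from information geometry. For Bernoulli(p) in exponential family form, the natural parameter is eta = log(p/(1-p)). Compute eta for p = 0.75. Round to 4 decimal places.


Natural parameter for Bernoulli: eta = log(p/(1-p)).
p = 0.75, 1-p = 0.25.
p/(1-p) = 3.0.
eta = log(3.0) = 1.0986

1.0986


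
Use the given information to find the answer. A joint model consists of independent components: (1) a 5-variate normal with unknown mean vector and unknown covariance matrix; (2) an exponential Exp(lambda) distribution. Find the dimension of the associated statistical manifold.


The dimension of a statistical manifold equals the number of free
(independent) real parameters of the model. For a product of independent
blocks the parameter counts add.
- 5-variate normal: 5 (mean) + 5*6/2 = 15 (symmetric covariance) = 20.
- exponential (lambda): 1.
Total = 20 + 1 = 21.
Dimension = 21

21


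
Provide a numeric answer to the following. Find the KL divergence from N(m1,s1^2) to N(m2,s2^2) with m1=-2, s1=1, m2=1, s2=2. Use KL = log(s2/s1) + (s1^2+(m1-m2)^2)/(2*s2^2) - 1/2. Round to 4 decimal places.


KL divergence between normal distributions:
KL = log(s2/s1) + (s1^2 + (m1-m2)^2)/(2*s2^2) - 1/2.
log(2/1) = 0.693147.
(1^2 + (-2-1)^2)/(2*2^2) = (1 + 9)/8 = 1.25.
KL = 0.693147 + 1.25 - 0.5 = 1.4431

1.4431


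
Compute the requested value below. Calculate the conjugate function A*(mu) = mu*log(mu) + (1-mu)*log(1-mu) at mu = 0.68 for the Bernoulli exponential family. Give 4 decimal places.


Legendre transform for Bernoulli:
A*(mu) = mu*log(mu) + (1-mu)*log(1-mu).
mu = 0.68, 1-mu = 0.32.
mu*log(mu) = 0.68*log(0.68) = -0.26225.
(1-mu)*log(1-mu) = 0.32*log(0.32) = -0.364619.
A* = -0.26225 + -0.364619 = -0.6269

-0.6269


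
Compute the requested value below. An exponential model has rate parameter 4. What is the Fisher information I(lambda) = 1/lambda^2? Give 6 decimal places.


Fisher information for exponential: I(lambda) = 1/lambda^2.
lambda = 4, lambda^2 = 16.
I = 1/16 = 0.062500

0.062500


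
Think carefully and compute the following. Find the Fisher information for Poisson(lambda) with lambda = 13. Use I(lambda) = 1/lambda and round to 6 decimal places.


Fisher information for Poisson: I(lambda) = 1/lambda.
lambda = 13.
I(lambda) = 1/13 = 0.076923

0.076923


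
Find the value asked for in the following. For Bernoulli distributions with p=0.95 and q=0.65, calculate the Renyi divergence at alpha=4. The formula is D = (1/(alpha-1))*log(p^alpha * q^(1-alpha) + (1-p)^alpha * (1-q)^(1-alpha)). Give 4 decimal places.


Renyi divergence of order alpha between Bernoulli distributions:
D = (1/(alpha-1))*log(p^alpha * q^(1-alpha) + (1-p)^alpha * (1-q)^(1-alpha)).
alpha = 4, p = 0.95, q = 0.65.
p^alpha * q^(1-alpha) = 0.95^4 * 0.65^-3 = 2.965885.
(1-p)^alpha * (1-q)^(1-alpha) = 0.05^4 * 0.35^-3 = 0.000146.
sum = 2.965885 + 0.000146 = 2.966031.
D = (1/3)*log(2.966031) = 0.3624

0.3624


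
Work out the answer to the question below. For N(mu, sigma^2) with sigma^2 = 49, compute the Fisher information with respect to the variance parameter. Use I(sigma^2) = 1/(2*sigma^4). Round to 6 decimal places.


Fisher information for variance: I(sigma^2) = 1/(2*sigma^4).
sigma^2 = 49, so sigma^4 = 2401.
I = 1/(2*2401) = 1/4802 = 0.000208

0.000208


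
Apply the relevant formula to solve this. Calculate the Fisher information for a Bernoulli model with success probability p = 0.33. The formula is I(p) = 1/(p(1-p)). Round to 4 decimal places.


For Bernoulli(p), Fisher information is I(p) = 1/(p*(1-p)).
p = 0.33, 1-p = 0.67.
p*(1-p) = 0.2211.
I(p) = 1/0.2211 = 4.5228

4.5228


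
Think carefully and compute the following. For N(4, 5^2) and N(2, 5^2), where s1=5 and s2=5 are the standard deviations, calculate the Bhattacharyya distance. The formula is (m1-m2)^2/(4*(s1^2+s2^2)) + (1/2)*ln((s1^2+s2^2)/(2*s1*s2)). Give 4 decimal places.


Bhattacharyya distance between two Gaussians:
DB = (m1-m2)^2/(4*(s1^2+s2^2)) + (1/2)*ln((s1^2+s2^2)/(2*s1*s2)).
(m1-m2)^2 = (2)^2 = 4.
s1^2+s2^2 = 25 + 25 = 50.
term1 = 4/200 = 0.02.
term2 = 0.5*ln(50/50.0) = 0.0.
DB = 0.02 + 0.0 = 0.0200

0.0200


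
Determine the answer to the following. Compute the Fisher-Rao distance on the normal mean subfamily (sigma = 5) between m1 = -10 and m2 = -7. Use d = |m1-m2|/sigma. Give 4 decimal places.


On the fixed-variance normal subfamily, geodesic distance = |m1-m2|/sigma.
|-10 - -7| = 3.
sigma = 5.
d = 3/5 = 0.6000

0.6000


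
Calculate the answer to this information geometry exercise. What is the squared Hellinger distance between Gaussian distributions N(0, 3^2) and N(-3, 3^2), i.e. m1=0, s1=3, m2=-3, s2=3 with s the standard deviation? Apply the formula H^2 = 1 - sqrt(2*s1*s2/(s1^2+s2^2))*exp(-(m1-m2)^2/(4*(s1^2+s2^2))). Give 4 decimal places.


Squared Hellinger distance for Gaussians:
H^2 = 1 - sqrt(2*s1*s2/(s1^2+s2^2)) * exp(-(m1-m2)^2/(4*(s1^2+s2^2))).
s1^2 = 9, s2^2 = 9, s1^2+s2^2 = 18.
sqrt(2*3*3/(18)) = 1.0.
(m1-m2)^2 = (3)^2 = 9.
exp(-9/(4*18)) = exp(-0.125) = 0.882497.
H^2 = 1 - 1.0*0.882497 = 0.1175

0.1175


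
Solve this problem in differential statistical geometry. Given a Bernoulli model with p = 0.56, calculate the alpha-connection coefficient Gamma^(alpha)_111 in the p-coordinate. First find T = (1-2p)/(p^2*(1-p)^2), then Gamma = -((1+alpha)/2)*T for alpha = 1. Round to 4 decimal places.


Skewness (Amari-Chentsov) tensor: T = (1-2p)/(p^2*(1-p)^2).
p = 0.56, 1-2p = -0.12, p^2 = 0.3136, (1-p)^2 = 0.1936.
T = -0.12/(0.3136 * 0.1936) = -1.976514.
In the p-coordinate, Gamma^(alpha) = Gamma^(0) - (alpha/2)*T with Gamma^(0) = (1/2)*g'(p) = -T/2,
so Gamma^(alpha) = -((1+alpha)/2)*T.
alpha = 1, -(1+alpha)/2 = -1.0.
Gamma = -1.0 * -1.976514 = 1.9765

1.9765


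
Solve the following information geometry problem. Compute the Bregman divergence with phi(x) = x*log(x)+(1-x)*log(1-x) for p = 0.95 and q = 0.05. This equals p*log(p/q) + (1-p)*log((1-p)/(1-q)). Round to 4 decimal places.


Bregman divergence with negative entropy generator:
D = p*log(p/q) + (1-p)*log((1-p)/(1-q)).
p = 0.95, q = 0.05.
p*log(p/q) = 0.95*log(0.95/0.05) = 2.797217.
(1-p)*log((1-p)/(1-q)) = 0.05*log(0.05/0.95) = -0.147222.
D = 2.797217 + -0.147222 = 2.6500

2.6500


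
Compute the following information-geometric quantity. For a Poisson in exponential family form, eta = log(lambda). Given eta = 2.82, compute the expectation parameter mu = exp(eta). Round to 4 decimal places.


Expectation parameter for Poisson exponential family:
mu = exp(eta).
eta = 2.82.
mu = exp(2.82) = 16.7769

16.7769


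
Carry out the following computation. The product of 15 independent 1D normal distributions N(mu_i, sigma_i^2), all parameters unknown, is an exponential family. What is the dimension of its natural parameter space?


Exponential family dimension calculation:
Each univariate normal has two natural parameters (mu/sigma^2 and -1/(2 sigma^2)).
With 15 independent components, dim = 2 * 15 = 30.

30


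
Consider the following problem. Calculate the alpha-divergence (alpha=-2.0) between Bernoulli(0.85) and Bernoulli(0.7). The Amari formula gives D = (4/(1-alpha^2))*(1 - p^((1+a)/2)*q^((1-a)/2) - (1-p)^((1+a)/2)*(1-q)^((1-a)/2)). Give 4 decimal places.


Amari alpha-divergence:
D = (4/(1-alpha^2))*(1 - p^((1+a)/2)*q^((1-a)/2) - (1-p)^((1+a)/2)*(1-q)^((1-a)/2)).
alpha = -2.0, p = 0.85, q = 0.7.
e1 = (1+alpha)/2 = -0.5, e2 = (1-alpha)/2 = 1.5.
t1 = p^e1 * q^e2 = 0.85^-0.5 * 0.7^1.5 = 0.63524.
t2 = (1-p)^e1 * (1-q)^e2 = 0.15^-0.5 * 0.3^1.5 = 0.424264.
4/(1-alpha^2) = -1.333333.
D = -1.333333*(1 - 0.63524 - 0.424264) = 0.0793

0.0793


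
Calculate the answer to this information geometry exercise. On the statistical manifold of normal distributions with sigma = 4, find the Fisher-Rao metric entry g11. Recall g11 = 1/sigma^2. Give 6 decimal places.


For the 2-parameter normal family, the Fisher metric has:
  g11 = 1/sigma^2, g22 = 2/sigma^2.
sigma = 4, sigma^2 = 16.
g11 = 0.062500

0.062500


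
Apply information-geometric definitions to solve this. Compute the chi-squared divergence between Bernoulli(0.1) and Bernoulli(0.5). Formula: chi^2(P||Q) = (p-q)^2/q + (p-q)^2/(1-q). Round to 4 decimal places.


Chi-squared divergence between Bernoulli distributions:
chi^2 = (p-q)^2/q + (p-q)^2/(1-q).
p = 0.1, q = 0.5, p-q = -0.4.
(p-q)^2 = 0.16.
term1 = 0.16/0.5 = 0.32.
term2 = 0.16/0.5 = 0.32.
chi^2 = 0.32 + 0.32 = 0.6400

0.6400


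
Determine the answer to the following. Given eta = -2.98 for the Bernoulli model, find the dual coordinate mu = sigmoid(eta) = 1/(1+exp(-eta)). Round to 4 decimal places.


Dual coordinate (expectation parameter) for Bernoulli:
mu = 1/(1+exp(-eta)).
eta = -2.98.
exp(-eta) = exp(2.98) = 19.687817.
mu = 1/(1+19.687817) = 0.0483

0.0483


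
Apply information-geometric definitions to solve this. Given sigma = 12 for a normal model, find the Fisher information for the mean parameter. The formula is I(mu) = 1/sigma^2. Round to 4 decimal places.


The Fisher information for the mean of a normal distribution is I(mu) = 1/sigma^2.
sigma = 12, so sigma^2 = 144.
I(mu) = 1/144 = 0.0069

0.0069


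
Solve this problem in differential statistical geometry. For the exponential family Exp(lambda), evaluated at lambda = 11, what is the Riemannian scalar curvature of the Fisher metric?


This family has a single free parameter, so its statistical manifold
is 1-dimensional. The Riemann curvature tensor of any 1-dimensional
Riemannian manifold vanishes identically, so R = 0.

0


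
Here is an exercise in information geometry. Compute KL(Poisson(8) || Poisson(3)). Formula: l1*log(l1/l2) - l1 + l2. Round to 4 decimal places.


KL divergence for Poisson:
KL = l1*log(l1/l2) - l1 + l2.
l1 = 8, l2 = 3.
log(8/3) = 0.980829.
l1*log(l1/l2) = 8 * 0.980829 = 7.846634.
KL = 7.846634 - 8 + 3 = 2.8466

2.8466


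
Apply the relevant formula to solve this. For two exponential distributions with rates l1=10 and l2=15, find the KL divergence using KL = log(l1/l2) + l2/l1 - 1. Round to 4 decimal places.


KL divergence for exponential family:
KL = log(l1/l2) + l2/l1 - 1.
log(10/15) = -0.405465.
15/10 = 1.5.
KL = -0.405465 + 1.5 - 1 = 0.0945

0.0945


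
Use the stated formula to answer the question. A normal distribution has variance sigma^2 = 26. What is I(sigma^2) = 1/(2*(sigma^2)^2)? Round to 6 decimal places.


Fisher information for variance: I(sigma^2) = 1/(2*sigma^4).
sigma^2 = 26, so sigma^4 = 676.
I = 1/(2*676) = 1/1352 = 0.000740

0.000740


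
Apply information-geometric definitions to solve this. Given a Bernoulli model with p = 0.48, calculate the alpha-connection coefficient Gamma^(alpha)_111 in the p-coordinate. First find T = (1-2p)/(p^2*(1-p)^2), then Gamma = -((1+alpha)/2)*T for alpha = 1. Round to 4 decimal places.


Skewness (Amari-Chentsov) tensor: T = (1-2p)/(p^2*(1-p)^2).
p = 0.48, 1-2p = 0.04, p^2 = 0.2304, (1-p)^2 = 0.2704.
T = 0.04/(0.2304 * 0.2704) = 0.642053.
In the p-coordinate, Gamma^(alpha) = Gamma^(0) - (alpha/2)*T with Gamma^(0) = (1/2)*g'(p) = -T/2,
so Gamma^(alpha) = -((1+alpha)/2)*T.
alpha = 1, -(1+alpha)/2 = -1.0.
Gamma = -1.0 * 0.642053 = -0.6421

-0.6421


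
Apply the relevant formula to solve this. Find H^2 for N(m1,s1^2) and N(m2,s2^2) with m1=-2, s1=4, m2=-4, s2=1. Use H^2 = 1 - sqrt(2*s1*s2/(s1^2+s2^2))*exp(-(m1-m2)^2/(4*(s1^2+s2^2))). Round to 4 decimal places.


Squared Hellinger distance for Gaussians:
H^2 = 1 - sqrt(2*s1*s2/(s1^2+s2^2)) * exp(-(m1-m2)^2/(4*(s1^2+s2^2))).
s1^2 = 16, s2^2 = 1, s1^2+s2^2 = 17.
sqrt(2*4*1/(17)) = 0.685994.
(m1-m2)^2 = (2)^2 = 4.
exp(-4/(4*17)) = exp(-0.058824) = 0.942873.
H^2 = 1 - 0.685994*0.942873 = 0.3532

0.3532


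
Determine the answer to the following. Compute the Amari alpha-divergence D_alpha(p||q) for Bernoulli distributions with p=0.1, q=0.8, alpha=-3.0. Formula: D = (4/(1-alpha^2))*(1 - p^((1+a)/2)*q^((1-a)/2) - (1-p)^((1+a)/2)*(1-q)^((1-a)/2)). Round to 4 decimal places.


Amari alpha-divergence:
D = (4/(1-alpha^2))*(1 - p^((1+a)/2)*q^((1-a)/2) - (1-p)^((1+a)/2)*(1-q)^((1-a)/2)).
alpha = -3.0, p = 0.1, q = 0.8.
e1 = (1+alpha)/2 = -1.0, e2 = (1-alpha)/2 = 2.0.
t1 = p^e1 * q^e2 = 0.1^-1.0 * 0.8^2.0 = 6.4.
t2 = (1-p)^e1 * (1-q)^e2 = 0.9^-1.0 * 0.2^2.0 = 0.044444.
4/(1-alpha^2) = -0.5.
D = -0.5*(1 - 6.4 - 0.044444) = 2.7222

2.7222


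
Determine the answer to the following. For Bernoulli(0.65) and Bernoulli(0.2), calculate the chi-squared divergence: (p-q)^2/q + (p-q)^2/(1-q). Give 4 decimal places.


Chi-squared divergence between Bernoulli distributions:
chi^2 = (p-q)^2/q + (p-q)^2/(1-q).
p = 0.65, q = 0.2, p-q = 0.45.
(p-q)^2 = 0.2025.
term1 = 0.2025/0.2 = 1.0125.
term2 = 0.2025/0.8 = 0.253125.
chi^2 = 1.0125 + 0.253125 = 1.2656

1.2656


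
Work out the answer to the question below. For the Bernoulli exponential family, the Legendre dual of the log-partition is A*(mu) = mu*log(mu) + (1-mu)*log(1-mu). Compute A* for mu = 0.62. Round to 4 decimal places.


Legendre transform for Bernoulli:
A*(mu) = mu*log(mu) + (1-mu)*log(1-mu).
mu = 0.62, 1-mu = 0.38.
mu*log(mu) = 0.62*log(0.62) = -0.296382.
(1-mu)*log(1-mu) = 0.38*log(0.38) = -0.367682.
A* = -0.296382 + -0.367682 = -0.6641

-0.6641


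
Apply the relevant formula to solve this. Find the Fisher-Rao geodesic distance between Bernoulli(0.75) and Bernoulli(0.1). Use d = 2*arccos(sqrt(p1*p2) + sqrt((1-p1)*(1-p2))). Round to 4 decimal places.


Geodesic distance on Bernoulli manifold:
d(p1,p2) = 2*arccos(sqrt(p1*p2) + sqrt((1-p1)*(1-p2))).
sqrt(p1*p2) = sqrt(0.75*0.1) = 0.273861.
sqrt((1-p1)*(1-p2)) = sqrt(0.25*0.9) = 0.474342.
arg = 0.273861 + 0.474342 = 0.748203.
d = 2*arccos(0.748203) = 1.4509

1.4509


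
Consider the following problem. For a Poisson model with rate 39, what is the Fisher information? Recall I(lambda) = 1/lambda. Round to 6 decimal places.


Fisher information for Poisson: I(lambda) = 1/lambda.
lambda = 39.
I(lambda) = 1/39 = 0.025641

0.025641


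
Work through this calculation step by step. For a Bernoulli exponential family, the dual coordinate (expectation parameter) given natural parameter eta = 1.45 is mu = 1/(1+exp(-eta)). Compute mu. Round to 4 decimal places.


Dual coordinate (expectation parameter) for Bernoulli:
mu = 1/(1+exp(-eta)).
eta = 1.45.
exp(-eta) = exp(-1.45) = 0.23457.
mu = 1/(1+0.23457) = 0.8100

0.8100


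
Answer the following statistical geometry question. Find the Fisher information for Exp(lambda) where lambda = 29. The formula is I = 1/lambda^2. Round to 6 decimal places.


Fisher information for exponential: I(lambda) = 1/lambda^2.
lambda = 29, lambda^2 = 841.
I = 1/841 = 0.001189

0.001189


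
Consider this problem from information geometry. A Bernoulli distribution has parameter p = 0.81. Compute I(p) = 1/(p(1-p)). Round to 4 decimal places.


For Bernoulli(p), Fisher information is I(p) = 1/(p*(1-p)).
p = 0.81, 1-p = 0.19.
p*(1-p) = 0.1539.
I(p) = 1/0.1539 = 6.4977

6.4977


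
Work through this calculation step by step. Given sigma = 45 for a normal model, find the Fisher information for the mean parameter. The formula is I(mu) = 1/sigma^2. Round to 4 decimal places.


The Fisher information for the mean of a normal distribution is I(mu) = 1/sigma^2.
sigma = 45, so sigma^2 = 2025.
I(mu) = 1/2025 = 0.0005

0.0005


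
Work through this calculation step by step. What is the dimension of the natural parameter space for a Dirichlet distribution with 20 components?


Exponential family dimension calculation:
Dirichlet with 20 components has 20 natural parameters.

20


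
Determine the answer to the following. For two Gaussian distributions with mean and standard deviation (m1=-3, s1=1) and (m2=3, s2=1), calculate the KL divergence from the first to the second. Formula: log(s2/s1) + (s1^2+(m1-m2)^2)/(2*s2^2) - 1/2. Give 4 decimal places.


KL divergence between normal distributions:
KL = log(s2/s1) + (s1^2 + (m1-m2)^2)/(2*s2^2) - 1/2.
log(1/1) = 0.0.
(1^2 + (-3-3)^2)/(2*1^2) = (1 + 36)/2 = 18.5.
KL = 0.0 + 18.5 - 0.5 = 18.0000

18.0000


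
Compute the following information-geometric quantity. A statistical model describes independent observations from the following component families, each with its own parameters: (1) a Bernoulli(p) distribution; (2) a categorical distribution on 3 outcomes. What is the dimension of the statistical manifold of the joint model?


The dimension of a statistical manifold equals the number of free
(independent) real parameters of the model. For a product of independent
blocks the parameter counts add.
- Bernoulli (p): 1.
- categorical on 3 outcomes (probabilities sum to 1): 3-1 = 2.
Total = 1 + 2 = 3.
Dimension = 3

3


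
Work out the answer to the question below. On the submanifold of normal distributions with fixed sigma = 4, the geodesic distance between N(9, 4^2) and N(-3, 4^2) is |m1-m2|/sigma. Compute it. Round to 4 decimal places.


On the fixed-variance normal subfamily, geodesic distance = |m1-m2|/sigma.
|9 - -3| = 12.
sigma = 4.
d = 12/4 = 3.0000

3.0000


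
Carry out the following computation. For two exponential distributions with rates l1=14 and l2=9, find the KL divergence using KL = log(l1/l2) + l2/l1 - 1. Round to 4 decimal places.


KL divergence for exponential family:
KL = log(l1/l2) + l2/l1 - 1.
log(14/9) = 0.441833.
9/14 = 0.642857.
KL = 0.441833 + 0.642857 - 1 = 0.0847

0.0847


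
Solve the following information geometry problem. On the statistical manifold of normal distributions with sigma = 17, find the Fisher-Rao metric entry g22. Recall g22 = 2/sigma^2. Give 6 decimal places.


For the 2-parameter normal family, the Fisher metric has:
  g11 = 1/sigma^2, g22 = 2/sigma^2.
sigma = 17, sigma^2 = 289.
g22 = 0.006920

0.006920


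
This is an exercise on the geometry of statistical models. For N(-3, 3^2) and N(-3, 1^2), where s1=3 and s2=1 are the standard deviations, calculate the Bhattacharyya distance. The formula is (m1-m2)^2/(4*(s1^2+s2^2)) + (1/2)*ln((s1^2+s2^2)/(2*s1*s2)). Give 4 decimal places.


Bhattacharyya distance between two Gaussians:
DB = (m1-m2)^2/(4*(s1^2+s2^2)) + (1/2)*ln((s1^2+s2^2)/(2*s1*s2)).
(m1-m2)^2 = (0)^2 = 0.
s1^2+s2^2 = 9 + 1 = 10.
term1 = 0/40 = 0.0.
term2 = 0.5*ln(10/6.0) = 0.255413.
DB = 0.0 + 0.255413 = 0.2554

0.2554


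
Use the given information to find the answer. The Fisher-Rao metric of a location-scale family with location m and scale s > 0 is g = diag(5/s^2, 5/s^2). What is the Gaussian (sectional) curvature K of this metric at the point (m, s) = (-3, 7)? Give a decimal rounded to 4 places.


The metric has the form g = (A dm^2 + B ds^2)/s^2 with A = 5, B = 5.
Substitute u = sqrt(A/B)*m: g = B*(du^2 + ds^2)/s^2, i.e. B times the
Poincare upper half-plane metric, which has constant Gaussian curvature -1.
Scaling a 2D metric by a constant c divides the Gaussian curvature by c,
so K = -1/B = -1/(5) = -0.2000 everywhere (the point (m, s) = (-3, 7) is irrelevant:
the curvature is constant).
The requested Gaussian curvature is K = -0.2000.

-0.2000


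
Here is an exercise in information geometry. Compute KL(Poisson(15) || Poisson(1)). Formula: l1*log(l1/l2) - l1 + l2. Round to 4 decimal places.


KL divergence for Poisson:
KL = l1*log(l1/l2) - l1 + l2.
l1 = 15, l2 = 1.
log(15/1) = 2.70805.
l1*log(l1/l2) = 15 * 2.70805 = 40.620753.
KL = 40.620753 - 15 + 1 = 26.6208

26.6208


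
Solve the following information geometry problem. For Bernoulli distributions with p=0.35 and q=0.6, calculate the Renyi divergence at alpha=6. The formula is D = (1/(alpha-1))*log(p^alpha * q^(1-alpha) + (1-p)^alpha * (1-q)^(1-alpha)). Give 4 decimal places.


Renyi divergence of order alpha between Bernoulli distributions:
D = (1/(alpha-1))*log(p^alpha * q^(1-alpha) + (1-p)^alpha * (1-q)^(1-alpha)).
alpha = 6, p = 0.35, q = 0.6.
p^alpha * q^(1-alpha) = 0.35^6 * 0.6^-5 = 0.02364.
(1-p)^alpha * (1-q)^(1-alpha) = 0.65^6 * 0.4^-5 = 7.365126.
sum = 0.02364 + 7.365126 = 7.388766.
D = (1/5)*log(7.388766) = 0.4000

0.4000


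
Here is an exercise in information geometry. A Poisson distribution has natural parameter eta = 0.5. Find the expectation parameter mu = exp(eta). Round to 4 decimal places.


Expectation parameter for Poisson exponential family:
mu = exp(eta).
eta = 0.5.
mu = exp(0.5) = 1.6487

1.6487


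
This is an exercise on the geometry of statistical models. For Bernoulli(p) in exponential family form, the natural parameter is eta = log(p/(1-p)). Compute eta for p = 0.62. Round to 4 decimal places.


Natural parameter for Bernoulli: eta = log(p/(1-p)).
p = 0.62, 1-p = 0.38.
p/(1-p) = 1.631579.
eta = log(1.631579) = 0.4895

0.4895


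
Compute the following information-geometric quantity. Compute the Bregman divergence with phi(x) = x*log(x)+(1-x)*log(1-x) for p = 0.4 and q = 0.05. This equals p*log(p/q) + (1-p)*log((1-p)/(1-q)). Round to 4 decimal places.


Bregman divergence with negative entropy generator:
D = p*log(p/q) + (1-p)*log((1-p)/(1-q)).
p = 0.4, q = 0.05.
p*log(p/q) = 0.4*log(0.4/0.05) = 0.831777.
(1-p)*log((1-p)/(1-q)) = 0.6*log(0.6/0.95) = -0.275719.
D = 0.831777 + -0.275719 = 0.5561

0.5561


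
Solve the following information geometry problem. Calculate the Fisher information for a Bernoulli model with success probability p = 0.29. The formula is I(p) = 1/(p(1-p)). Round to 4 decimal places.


For Bernoulli(p), Fisher information is I(p) = 1/(p*(1-p)).
p = 0.29, 1-p = 0.71.
p*(1-p) = 0.2059.
I(p) = 1/0.2059 = 4.8567

4.8567


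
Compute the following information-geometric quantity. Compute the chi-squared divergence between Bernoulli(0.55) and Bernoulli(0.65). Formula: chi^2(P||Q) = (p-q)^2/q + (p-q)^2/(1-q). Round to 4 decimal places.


Chi-squared divergence between Bernoulli distributions:
chi^2 = (p-q)^2/q + (p-q)^2/(1-q).
p = 0.55, q = 0.65, p-q = -0.1.
(p-q)^2 = 0.01.
term1 = 0.01/0.65 = 0.015385.
term2 = 0.01/0.35 = 0.028571.
chi^2 = 0.015385 + 0.028571 = 0.0440

0.0440


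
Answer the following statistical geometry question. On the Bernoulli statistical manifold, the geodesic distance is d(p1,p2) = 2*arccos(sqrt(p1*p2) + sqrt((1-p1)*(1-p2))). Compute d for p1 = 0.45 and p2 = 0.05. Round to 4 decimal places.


Geodesic distance on Bernoulli manifold:
d(p1,p2) = 2*arccos(sqrt(p1*p2) + sqrt((1-p1)*(1-p2))).
sqrt(p1*p2) = sqrt(0.45*0.05) = 0.15.
sqrt((1-p1)*(1-p2)) = sqrt(0.55*0.95) = 0.722842.
arg = 0.15 + 0.722842 = 0.872842.
d = 2*arccos(0.872842) = 1.0196

1.0196


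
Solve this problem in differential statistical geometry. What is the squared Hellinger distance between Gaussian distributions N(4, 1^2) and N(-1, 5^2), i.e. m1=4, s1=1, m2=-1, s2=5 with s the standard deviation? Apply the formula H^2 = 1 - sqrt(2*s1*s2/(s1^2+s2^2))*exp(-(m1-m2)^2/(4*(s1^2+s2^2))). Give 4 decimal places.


Squared Hellinger distance for Gaussians:
H^2 = 1 - sqrt(2*s1*s2/(s1^2+s2^2)) * exp(-(m1-m2)^2/(4*(s1^2+s2^2))).
s1^2 = 1, s2^2 = 25, s1^2+s2^2 = 26.
sqrt(2*1*5/(26)) = 0.620174.
(m1-m2)^2 = (5)^2 = 25.
exp(-25/(4*26)) = exp(-0.240385) = 0.786325.
H^2 = 1 - 0.620174*0.786325 = 0.5123

0.5123


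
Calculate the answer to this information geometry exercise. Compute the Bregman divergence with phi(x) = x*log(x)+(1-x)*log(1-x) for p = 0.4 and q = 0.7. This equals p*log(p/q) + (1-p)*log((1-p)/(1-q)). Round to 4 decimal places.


Bregman divergence with negative entropy generator:
D = p*log(p/q) + (1-p)*log((1-p)/(1-q)).
p = 0.4, q = 0.7.
p*log(p/q) = 0.4*log(0.4/0.7) = -0.223846.
(1-p)*log((1-p)/(1-q)) = 0.6*log(0.6/0.3) = 0.415888.
D = -0.223846 + 0.415888 = 0.1920

0.1920


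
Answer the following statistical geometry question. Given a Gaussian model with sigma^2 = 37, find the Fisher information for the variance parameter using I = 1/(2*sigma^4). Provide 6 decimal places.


Fisher information for variance: I(sigma^2) = 1/(2*sigma^4).
sigma^2 = 37, so sigma^4 = 1369.
I = 1/(2*1369) = 1/2738 = 0.000365

0.000365


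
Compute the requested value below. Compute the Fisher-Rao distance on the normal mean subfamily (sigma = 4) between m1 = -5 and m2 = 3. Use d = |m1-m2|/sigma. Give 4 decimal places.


On the fixed-variance normal subfamily, geodesic distance = |m1-m2|/sigma.
|-5 - 3| = 8.
sigma = 4.
d = 8/4 = 2.0000

2.0000


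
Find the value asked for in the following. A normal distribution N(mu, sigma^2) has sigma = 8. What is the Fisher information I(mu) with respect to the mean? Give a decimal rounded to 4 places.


The Fisher information for the mean of a normal distribution is I(mu) = 1/sigma^2.
sigma = 8, so sigma^2 = 64.
I(mu) = 1/64 = 0.0156

0.0156
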